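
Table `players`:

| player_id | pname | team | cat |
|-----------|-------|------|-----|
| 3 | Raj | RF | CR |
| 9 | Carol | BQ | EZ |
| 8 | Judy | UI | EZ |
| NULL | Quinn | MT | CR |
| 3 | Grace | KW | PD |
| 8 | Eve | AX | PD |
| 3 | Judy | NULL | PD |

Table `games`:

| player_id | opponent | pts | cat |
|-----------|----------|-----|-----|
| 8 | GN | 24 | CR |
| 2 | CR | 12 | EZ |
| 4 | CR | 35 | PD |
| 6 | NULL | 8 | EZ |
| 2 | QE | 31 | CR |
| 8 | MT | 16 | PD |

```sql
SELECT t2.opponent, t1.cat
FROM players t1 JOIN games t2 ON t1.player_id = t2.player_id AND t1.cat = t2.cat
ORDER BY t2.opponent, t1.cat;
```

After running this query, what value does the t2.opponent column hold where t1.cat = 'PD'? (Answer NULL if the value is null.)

INNER JOIN keeps only pairs where the ON condition holds.
Matching on t1.player_id = t2.player_id AND t1.cat = t2.cat. A NULL in a compared column never satisfies the condition.
- t1[0] player_id=3, cat=CR → no match; dropped.
- t1[1] player_id=9, cat=EZ → no match; dropped.
- t1[2] player_id=8, cat=EZ → no match; dropped.
- t1[3] player_id=NULL, cat=CR → no match; dropped.
- t1[4] player_id=3, cat=PD → no match; dropped.
- t1[5] player_id=8, cat=PD → 1 match(es) in t2 → 1 row(s).
- t1[6] player_id=3, cat=PD → no match; dropped.

MT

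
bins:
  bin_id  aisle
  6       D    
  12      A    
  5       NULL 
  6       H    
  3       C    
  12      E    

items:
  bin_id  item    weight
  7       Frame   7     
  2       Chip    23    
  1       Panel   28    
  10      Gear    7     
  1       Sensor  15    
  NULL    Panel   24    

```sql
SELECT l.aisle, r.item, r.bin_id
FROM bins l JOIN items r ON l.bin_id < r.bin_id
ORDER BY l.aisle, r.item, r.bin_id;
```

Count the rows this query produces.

8

INNER JOIN keeps only pairs where the ON condition holds.
Matching on l.bin_id < r.bin_id. A NULL in a compared column never satisfies the condition.
- l row (bin_id=6): matches 2 r row(s) → 2 output row(s).
- l row (bin_id=12): no match → dropped.
- l row (bin_id=5): matches 2 r row(s) → 2 output row(s).
- l row (bin_id=6): matches 2 r row(s) → 2 output row(s).
- l row (bin_id=3): matches 2 r row(s) → 2 output row(s).
- l row (bin_id=12): no match → dropped.
Total: 8 rows.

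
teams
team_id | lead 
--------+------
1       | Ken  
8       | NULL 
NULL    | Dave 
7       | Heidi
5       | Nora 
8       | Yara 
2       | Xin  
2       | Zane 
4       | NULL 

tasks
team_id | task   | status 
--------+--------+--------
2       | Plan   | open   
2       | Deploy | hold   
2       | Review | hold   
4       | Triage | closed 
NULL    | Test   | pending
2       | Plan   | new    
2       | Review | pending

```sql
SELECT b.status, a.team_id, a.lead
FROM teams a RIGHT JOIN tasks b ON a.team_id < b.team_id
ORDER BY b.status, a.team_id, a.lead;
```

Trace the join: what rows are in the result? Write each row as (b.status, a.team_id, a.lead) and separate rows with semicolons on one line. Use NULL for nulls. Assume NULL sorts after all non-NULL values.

RIGHT JOIN keeps every row from `tasks`; unmatched rows get NULL for `teams`'s columns.
Matching on a.team_id < b.team_id. A NULL in a compared column never satisfies the condition.
- a (team_id=1) pairs with 6 row(s) of b.
- a (team_id=8) has no partner in b.
- a (team_id=NULL) has no partner in b.
- a (team_id=7) has no partner in b.
- a (team_id=5) has no partner in b.
- a (team_id=8) has no partner in b.
- a (team_id=2) pairs with 1 row(s) of b.
- a (team_id=2) pairs with 1 row(s) of b.
- a (team_id=4) has no partner in b.
- 1 b row(s) had no a match → kept, a columns NULL.
After projecting and ordering:
b.status | a.team_id | a.lead
closed | 1 | Ken
closed | 2 | Xin
closed | 2 | Zane
hold | 1 | Ken
hold | 1 | Ken
new | 1 | Ken
open | 1 | Ken
pending | 1 | Ken
pending | NULL | NULL

(closed, 1, Ken); (closed, 2, Xin); (closed, 2, Zane); (hold, 1, Ken); (hold, 1, Ken); (new, 1, Ken); (open, 1, Ken); (pending, 1, Ken); (pending, NULL, NULL)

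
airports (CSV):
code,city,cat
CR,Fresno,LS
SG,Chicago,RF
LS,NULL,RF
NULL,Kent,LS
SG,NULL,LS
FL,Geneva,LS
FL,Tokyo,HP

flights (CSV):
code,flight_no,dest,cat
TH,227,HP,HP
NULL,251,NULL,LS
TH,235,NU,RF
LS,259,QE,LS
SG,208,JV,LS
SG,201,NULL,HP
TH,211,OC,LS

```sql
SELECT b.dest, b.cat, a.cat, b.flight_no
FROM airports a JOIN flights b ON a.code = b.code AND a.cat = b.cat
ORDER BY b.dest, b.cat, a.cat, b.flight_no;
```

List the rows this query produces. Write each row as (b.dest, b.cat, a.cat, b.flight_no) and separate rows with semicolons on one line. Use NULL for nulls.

(JV, LS, LS, 208)

INNER JOIN keeps only pairs where the ON condition holds.
Matching on a.code = b.code AND a.cat = b.cat. A NULL in a compared column never satisfies the condition.
Matched pairs: 1.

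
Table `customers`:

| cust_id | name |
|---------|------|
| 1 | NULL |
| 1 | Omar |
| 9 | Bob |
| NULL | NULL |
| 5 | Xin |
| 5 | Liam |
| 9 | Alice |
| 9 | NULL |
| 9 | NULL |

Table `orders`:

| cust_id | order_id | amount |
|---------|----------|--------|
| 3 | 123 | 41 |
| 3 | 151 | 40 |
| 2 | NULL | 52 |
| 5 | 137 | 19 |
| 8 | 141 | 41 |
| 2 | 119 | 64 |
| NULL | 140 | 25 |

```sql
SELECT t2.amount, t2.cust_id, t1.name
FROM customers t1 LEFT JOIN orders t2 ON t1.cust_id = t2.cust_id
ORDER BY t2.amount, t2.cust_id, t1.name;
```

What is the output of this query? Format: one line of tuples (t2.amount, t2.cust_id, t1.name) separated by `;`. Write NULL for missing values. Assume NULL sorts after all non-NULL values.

(19, 5, Liam); (19, 5, Xin); (NULL, NULL, Alice); (NULL, NULL, Bob); (NULL, NULL, Omar); (NULL, NULL, NULL); (NULL, NULL, NULL); (NULL, NULL, NULL); (NULL, NULL, NULL)

LEFT JOIN keeps every row from `customers`; unmatched rows get NULL for `orders`'s columns.
Matching on t1.cust_id = t2.cust_id. A NULL in a compared column never satisfies the condition.
- t1 (cust_id=1) has no partner → padded with NULL.
- t1 (cust_id=1) has no partner → padded with NULL.
- t1 (cust_id=9) has no partner → padded with NULL.
- t1 (cust_id=NULL) has no partner → padded with NULL.
- t1 (cust_id=5) pairs with 1 row(s) of t2.
- t1 (cust_id=5) pairs with 1 row(s) of t2.
- t1 (cust_id=9) has no partner → padded with NULL.
- t1 (cust_id=9) has no partner → padded with NULL.
- t1 (cust_id=9) has no partner → padded with NULL.
After projecting and ordering:
t2.amount | t2.cust_id | t1.name
19 | 5 | Liam
19 | 5 | Xin
NULL | NULL | Alice
NULL | NULL | Bob
NULL | NULL | Omar
NULL | NULL | NULL
NULL | NULL | NULL
NULL | NULL | NULL
NULL | NULL | NULL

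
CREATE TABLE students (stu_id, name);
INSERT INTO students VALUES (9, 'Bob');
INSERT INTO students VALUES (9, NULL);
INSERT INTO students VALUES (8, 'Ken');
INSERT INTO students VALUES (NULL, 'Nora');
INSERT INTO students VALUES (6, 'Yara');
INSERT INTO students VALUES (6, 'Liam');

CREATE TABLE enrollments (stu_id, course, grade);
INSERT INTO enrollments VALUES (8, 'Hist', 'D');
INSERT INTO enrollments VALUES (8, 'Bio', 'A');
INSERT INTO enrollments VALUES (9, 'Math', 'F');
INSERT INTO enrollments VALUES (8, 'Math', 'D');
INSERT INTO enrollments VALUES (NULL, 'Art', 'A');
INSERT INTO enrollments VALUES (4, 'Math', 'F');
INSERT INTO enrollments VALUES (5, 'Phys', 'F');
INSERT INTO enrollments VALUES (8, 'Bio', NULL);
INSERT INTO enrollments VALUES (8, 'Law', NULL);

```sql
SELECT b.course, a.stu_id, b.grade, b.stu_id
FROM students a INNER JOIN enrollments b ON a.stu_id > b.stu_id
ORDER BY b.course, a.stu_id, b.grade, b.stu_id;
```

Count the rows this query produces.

20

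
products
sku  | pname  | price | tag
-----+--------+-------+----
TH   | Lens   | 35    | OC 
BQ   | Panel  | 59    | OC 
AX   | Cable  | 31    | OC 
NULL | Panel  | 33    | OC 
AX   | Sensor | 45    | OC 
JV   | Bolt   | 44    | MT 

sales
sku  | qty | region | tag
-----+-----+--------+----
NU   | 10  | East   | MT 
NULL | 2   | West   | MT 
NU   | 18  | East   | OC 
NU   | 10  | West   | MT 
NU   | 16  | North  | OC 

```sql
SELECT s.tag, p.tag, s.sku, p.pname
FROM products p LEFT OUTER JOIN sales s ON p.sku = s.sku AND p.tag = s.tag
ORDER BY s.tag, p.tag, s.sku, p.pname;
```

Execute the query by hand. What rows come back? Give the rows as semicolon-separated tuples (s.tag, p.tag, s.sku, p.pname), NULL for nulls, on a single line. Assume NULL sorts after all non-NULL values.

(NULL, MT, NULL, Bolt); (NULL, OC, NULL, Cable); (NULL, OC, NULL, Lens); (NULL, OC, NULL, Panel); (NULL, OC, NULL, Panel); (NULL, OC, NULL, Sensor)

LEFT JOIN keeps every row from `products`; unmatched rows get NULL for `sales`'s columns.
Matching on p.sku = s.sku AND p.tag = s.tag. A NULL in a compared column never satisfies the condition.
- sku=TH, tag=OC: no s row matches, row kept with s columns NULL.
- sku=BQ, tag=OC: no s row matches, row kept with s columns NULL.
- sku=AX, tag=OC: no s row matches, row kept with s columns NULL.
- sku=NULL, tag=OC: no s row matches, row kept with s columns NULL.
- sku=AX, tag=OC: no s row matches, row kept with s columns NULL.
- sku=JV, tag=MT: no s row matches, row kept with s columns NULL.
After projecting and ordering:
s.tag | p.tag | s.sku | p.pname
NULL | MT | NULL | Bolt
NULL | OC | NULL | Cable
NULL | OC | NULL | Lens
NULL | OC | NULL | Panel
NULL | OC | NULL | Panel
NULL | OC | NULL | Sensor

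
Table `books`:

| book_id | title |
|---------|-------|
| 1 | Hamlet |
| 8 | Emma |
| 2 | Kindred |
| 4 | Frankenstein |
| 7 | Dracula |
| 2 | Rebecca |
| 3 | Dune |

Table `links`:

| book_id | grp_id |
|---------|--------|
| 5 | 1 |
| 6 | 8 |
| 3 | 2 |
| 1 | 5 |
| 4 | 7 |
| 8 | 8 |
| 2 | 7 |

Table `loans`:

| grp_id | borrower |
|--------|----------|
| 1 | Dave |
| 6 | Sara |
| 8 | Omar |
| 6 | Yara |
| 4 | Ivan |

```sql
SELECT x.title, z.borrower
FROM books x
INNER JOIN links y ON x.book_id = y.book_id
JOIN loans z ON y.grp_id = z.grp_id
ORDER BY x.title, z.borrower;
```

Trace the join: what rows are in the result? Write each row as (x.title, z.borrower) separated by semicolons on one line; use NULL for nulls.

Joins associate left-to-right: books INNER JOIN links on book_id gives 6 intermediate row(s).
Then INNER JOIN `loans z` on grp_id: keep only rows whose y.grp_id appears in z.

(Emma, Omar)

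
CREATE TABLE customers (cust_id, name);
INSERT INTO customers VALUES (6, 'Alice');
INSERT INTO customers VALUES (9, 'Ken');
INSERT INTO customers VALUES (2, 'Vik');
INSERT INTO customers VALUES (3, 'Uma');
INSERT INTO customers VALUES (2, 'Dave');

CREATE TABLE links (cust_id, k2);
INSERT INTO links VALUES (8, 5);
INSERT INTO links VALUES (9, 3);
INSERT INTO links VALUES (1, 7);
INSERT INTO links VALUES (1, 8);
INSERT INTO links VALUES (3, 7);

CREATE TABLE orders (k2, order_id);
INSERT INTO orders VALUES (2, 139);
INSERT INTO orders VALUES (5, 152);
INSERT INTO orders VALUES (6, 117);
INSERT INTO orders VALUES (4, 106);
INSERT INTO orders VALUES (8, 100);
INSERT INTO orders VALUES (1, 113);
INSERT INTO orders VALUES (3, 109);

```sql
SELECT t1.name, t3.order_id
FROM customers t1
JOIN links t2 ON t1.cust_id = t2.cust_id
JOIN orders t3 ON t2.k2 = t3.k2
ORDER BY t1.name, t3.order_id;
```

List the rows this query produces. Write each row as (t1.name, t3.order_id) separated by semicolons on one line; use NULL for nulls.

(Ken, 109)

Joins associate left-to-right: customers INNER JOIN links on cust_id gives 2 intermediate row(s).
Then INNER JOIN `orders t3` on k2: keep only rows whose t2.k2 appears in t3.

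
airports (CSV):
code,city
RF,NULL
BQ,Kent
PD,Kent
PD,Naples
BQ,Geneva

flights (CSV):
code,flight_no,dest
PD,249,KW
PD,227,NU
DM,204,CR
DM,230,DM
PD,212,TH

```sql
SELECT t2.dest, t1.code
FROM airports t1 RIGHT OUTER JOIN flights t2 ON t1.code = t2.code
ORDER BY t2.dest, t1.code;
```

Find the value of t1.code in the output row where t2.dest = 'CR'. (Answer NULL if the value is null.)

RIGHT JOIN keeps every row from `flights`; unmatched rows get NULL for `airports`'s columns.
Matching on t1.code = t2.code.
- t1 (code=RF) has no partner in t2.
- t1 (code=BQ) has no partner in t2.
- t1 (code=PD) pairs with 3 row(s) of t2.
- t1 (code=PD) pairs with 3 row(s) of t2.
- t1 (code=BQ) has no partner in t2.
- plus 2 unmatched t2 row(s), each kept with NULL t1 columns.

NULL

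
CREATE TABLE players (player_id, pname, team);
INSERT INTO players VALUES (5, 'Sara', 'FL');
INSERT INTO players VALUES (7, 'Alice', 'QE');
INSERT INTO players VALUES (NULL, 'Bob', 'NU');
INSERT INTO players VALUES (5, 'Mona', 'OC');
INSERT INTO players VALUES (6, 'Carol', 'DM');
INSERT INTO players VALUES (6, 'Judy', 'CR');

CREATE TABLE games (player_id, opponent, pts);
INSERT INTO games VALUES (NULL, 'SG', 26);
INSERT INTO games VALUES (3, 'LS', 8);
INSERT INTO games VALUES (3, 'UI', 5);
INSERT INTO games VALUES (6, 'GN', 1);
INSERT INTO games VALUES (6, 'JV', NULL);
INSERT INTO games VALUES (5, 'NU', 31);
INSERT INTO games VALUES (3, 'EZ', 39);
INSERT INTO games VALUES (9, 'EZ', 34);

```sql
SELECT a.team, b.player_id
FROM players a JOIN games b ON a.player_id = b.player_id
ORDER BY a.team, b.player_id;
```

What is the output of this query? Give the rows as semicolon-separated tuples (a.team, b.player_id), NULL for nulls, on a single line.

INNER JOIN keeps only pairs where the ON condition holds.
Matching on a.player_id = b.player_id. A NULL in a compared column never satisfies the condition.
Matched pairs: 6.

(CR, 6); (CR, 6); (DM, 6); (DM, 6); (FL, 5); (OC, 5)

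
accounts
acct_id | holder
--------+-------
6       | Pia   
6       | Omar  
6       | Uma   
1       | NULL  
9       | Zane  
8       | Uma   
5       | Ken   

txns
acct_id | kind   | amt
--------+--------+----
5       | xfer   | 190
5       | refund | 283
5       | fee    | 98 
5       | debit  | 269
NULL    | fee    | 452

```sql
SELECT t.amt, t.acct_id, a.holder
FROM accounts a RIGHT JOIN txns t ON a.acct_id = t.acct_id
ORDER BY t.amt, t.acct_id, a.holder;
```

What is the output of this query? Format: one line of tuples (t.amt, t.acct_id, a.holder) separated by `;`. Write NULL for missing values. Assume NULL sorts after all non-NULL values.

RIGHT JOIN keeps every row from `txns`; unmatched rows get NULL for `accounts`'s columns.
Matching on a.acct_id = t.acct_id. A NULL in a compared column never satisfies the condition.
Matched pairs: 4; unmatched t rows kept: 1.

(98, 5, Ken); (190, 5, Ken); (269, 5, Ken); (283, 5, Ken); (452, NULL, NULL)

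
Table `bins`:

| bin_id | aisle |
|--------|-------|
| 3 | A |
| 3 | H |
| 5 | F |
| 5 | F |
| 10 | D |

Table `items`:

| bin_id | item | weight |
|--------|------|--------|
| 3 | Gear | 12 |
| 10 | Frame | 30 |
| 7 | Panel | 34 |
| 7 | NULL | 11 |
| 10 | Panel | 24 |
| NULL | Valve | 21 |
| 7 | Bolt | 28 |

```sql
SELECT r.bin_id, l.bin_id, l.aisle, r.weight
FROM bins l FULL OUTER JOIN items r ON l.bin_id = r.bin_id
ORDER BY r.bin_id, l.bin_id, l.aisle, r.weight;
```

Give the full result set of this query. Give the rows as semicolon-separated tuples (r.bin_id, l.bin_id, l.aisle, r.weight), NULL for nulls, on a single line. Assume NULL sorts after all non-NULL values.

FULL OUTER JOIN keeps every row from both sides; unmatched rows get NULL for the other side's columns.
Matching on l.bin_id = r.bin_id. A NULL in a compared column never satisfies the condition.
- l (bin_id=3) pairs with 1 row(s) of r.
- l (bin_id=3) pairs with 1 row(s) of r.
- l (bin_id=5) has no partner → padded with NULL.
- l (bin_id=5) has no partner → padded with NULL.
- l (bin_id=10) pairs with 2 row(s) of r.
- plus 4 unmatched r row(s), each kept with NULL l columns.
After projecting and ordering:
r.bin_id | l.bin_id | l.aisle | r.weight
3 | 3 | A | 12
3 | 3 | H | 12
7 | NULL | NULL | 11
7 | NULL | NULL | 28
7 | NULL | NULL | 34
10 | 10 | D | 24
10 | 10 | D | 30
NULL | 5 | F | NULL
NULL | 5 | F | NULL
NULL | NULL | NULL | 21

(3, 3, A, 12); (3, 3, H, 12); (7, NULL, NULL, 11); (7, NULL, NULL, 28); (7, NULL, NULL, 34); (10, 10, D, 24); (10, 10, D, 30); (NULL, 5, F, NULL); (NULL, 5, F, NULL); (NULL, NULL, NULL, 21)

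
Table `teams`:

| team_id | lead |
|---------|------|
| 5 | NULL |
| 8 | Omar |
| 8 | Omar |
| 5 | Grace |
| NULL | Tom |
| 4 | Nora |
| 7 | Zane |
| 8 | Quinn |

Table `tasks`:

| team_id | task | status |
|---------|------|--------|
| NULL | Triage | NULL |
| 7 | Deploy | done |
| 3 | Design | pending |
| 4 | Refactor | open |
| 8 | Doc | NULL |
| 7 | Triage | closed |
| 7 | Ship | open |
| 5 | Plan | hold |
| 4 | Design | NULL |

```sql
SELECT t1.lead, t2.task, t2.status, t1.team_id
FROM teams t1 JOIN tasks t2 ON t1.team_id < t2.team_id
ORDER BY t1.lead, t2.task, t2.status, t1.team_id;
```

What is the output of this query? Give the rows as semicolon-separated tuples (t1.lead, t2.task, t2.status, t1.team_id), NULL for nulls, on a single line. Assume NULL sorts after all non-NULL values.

(Grace, Deploy, done, 5); (Grace, Doc, NULL, 5); (Grace, Ship, open, 5); (Grace, Triage, closed, 5); (Nora, Deploy, done, 4); (Nora, Doc, NULL, 4); (Nora, Plan, hold, 4); (Nora, Ship, open, 4); (Nora, Triage, closed, 4); (Zane, Doc, NULL, 7); (NULL, Deploy, done, 5); (NULL, Doc, NULL, 5); (NULL, Ship, open, 5); (NULL, Triage, closed, 5)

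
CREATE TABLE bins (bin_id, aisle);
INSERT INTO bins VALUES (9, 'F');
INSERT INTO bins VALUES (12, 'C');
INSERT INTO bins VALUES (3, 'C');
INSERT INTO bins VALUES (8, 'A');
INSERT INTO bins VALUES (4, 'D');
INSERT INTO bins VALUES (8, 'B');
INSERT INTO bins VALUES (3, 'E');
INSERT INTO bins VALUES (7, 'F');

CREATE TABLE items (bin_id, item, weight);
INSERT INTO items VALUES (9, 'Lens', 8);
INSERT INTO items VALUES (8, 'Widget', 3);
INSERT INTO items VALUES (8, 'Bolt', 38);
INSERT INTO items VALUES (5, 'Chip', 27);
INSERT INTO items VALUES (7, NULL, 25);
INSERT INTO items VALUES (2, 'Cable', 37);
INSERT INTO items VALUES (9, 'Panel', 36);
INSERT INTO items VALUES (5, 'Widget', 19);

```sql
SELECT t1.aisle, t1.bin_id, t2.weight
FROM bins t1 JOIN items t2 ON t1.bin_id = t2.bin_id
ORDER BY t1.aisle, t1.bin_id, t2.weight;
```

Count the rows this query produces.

7

INNER JOIN keeps only pairs where the ON condition holds.
Matching on t1.bin_id = t2.bin_id.
Matched pairs: 7.
Total: 7 rows.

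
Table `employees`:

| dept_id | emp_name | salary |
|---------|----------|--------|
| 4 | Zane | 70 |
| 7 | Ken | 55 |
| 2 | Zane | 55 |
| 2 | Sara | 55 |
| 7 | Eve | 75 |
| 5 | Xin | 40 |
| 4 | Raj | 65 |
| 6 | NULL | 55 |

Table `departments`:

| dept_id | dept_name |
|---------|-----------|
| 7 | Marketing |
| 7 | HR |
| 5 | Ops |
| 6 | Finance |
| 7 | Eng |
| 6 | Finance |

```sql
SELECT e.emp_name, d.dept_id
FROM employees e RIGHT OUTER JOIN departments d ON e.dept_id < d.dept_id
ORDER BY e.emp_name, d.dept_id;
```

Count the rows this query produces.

RIGHT JOIN keeps every row from `departments`; unmatched rows get NULL for `employees`'s columns.
Matching on e.dept_id < d.dept_id.
- e (dept_id=4) pairs with 6 row(s) of d.
- e (dept_id=7) has no partner in d.
- e (dept_id=2) pairs with 6 row(s) of d.
- e (dept_id=2) pairs with 6 row(s) of d.
- e (dept_id=7) has no partner in d.
- e (dept_id=5) pairs with 5 row(s) of d.
- e (dept_id=4) pairs with 6 row(s) of d.
- e (dept_id=6) pairs with 3 row(s) of d.
- every d row matched at least one e row.
Total: 32 rows.

32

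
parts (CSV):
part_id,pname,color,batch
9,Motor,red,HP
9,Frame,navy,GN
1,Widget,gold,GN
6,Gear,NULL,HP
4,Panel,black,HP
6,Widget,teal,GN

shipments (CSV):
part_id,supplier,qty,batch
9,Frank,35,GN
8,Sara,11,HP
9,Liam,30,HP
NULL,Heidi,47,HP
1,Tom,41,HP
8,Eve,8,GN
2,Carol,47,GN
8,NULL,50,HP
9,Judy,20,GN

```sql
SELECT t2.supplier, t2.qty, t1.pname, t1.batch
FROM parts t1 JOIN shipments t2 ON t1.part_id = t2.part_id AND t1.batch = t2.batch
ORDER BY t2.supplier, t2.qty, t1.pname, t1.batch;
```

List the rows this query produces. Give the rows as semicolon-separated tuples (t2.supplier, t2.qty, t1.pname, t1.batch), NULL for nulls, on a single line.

INNER JOIN keeps only pairs where the ON condition holds.
Matching on t1.part_id = t2.part_id AND t1.batch = t2.batch. A NULL in a compared column never satisfies the condition.
- t1 row (part_id=9, batch=HP): matches 1 t2 row(s) → 1 output row(s).
- t1 row (part_id=9, batch=GN): matches 2 t2 row(s) → 2 output row(s).
- t1 row (part_id=1, batch=GN): no match → dropped.
- t1 row (part_id=6, batch=HP): no match → dropped.
- t1 row (part_id=4, batch=HP): no match → dropped.
- t1 row (part_id=6, batch=GN): no match → dropped.
After projecting and ordering:
t2.supplier | t2.qty | t1.pname | t1.batch
Frank | 35 | Frame | GN
Judy | 20 | Frame | GN
Liam | 30 | Motor | HP

(Frank, 35, Frame, GN); (Judy, 20, Frame, GN); (Liam, 30, Motor, HP)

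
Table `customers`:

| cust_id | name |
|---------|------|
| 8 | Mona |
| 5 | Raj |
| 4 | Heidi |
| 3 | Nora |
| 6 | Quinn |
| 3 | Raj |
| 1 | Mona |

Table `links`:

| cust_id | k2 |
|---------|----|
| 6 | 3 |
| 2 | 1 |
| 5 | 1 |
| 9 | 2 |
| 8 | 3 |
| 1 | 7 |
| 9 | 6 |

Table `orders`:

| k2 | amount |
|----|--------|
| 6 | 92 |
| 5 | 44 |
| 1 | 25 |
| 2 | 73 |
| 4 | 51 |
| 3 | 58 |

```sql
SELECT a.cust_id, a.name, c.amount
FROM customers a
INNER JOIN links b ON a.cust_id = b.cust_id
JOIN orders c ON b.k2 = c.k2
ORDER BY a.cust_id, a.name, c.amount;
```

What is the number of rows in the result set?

Evaluate left to right. First `customers a INNER JOIN links b` on cust_id: 4 row(s).
Then INNER JOIN `orders c` on k2: keep only rows whose b.k2 appears in c.
Result: 3 row(s).

3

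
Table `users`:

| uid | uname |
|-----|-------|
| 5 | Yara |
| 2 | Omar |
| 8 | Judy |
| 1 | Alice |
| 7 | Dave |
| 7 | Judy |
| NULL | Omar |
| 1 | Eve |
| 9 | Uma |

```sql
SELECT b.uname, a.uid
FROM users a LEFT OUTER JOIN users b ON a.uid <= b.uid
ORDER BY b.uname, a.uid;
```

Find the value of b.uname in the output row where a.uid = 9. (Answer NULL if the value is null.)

LEFT JOIN keeps every row from `users a`; unmatched rows get NULL for `users b`'s columns.
Matching on a.uid <= b.uid. A NULL in a compared column never satisfies the condition.
- a row (uid=5): matches 5 b row(s) → 5 output row(s).
- a row (uid=2): matches 6 b row(s) → 6 output row(s).
- a row (uid=8): matches 2 b row(s) → 2 output row(s).
- a row (uid=1): matches 8 b row(s) → 8 output row(s).
- a row (uid=7): matches 4 b row(s) → 4 output row(s).
- a row (uid=7): matches 4 b row(s) → 4 output row(s).
- a row (uid=NULL): no match → kept, b columns NULL.
- a row (uid=1): matches 8 b row(s) → 8 output row(s).
- a row (uid=9): matches 1 b row(s) → 1 output row(s).

Uma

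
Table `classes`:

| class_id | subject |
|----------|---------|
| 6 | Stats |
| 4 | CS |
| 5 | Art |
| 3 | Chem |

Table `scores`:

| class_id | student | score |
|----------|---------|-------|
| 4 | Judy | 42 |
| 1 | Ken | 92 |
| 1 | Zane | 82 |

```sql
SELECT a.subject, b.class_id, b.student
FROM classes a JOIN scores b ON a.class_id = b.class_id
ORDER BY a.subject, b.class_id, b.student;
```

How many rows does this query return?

INNER JOIN keeps only pairs where the ON condition holds.
Matching on a.class_id = b.class_id.
- a (class_id=6) has no partner → excluded.
- a (class_id=4) pairs with 1 row(s) of b.
- a (class_id=5) has no partner → excluded.
- a (class_id=3) has no partner → excluded.
Total: 1 rows.

1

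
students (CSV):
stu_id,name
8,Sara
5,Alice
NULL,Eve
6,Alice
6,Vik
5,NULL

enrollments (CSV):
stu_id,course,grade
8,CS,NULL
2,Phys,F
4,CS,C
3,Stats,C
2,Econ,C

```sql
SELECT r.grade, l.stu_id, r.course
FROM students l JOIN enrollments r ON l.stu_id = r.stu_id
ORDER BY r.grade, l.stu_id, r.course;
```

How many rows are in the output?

1

INNER JOIN keeps only pairs where the ON condition holds.
Matching on l.stu_id = r.stu_id. A NULL in a compared column never satisfies the condition.
- l (stu_id=8) pairs with 1 row(s) of r.
- l (stu_id=5) has no partner → excluded.
- l (stu_id=NULL) has no partner → excluded.
- l (stu_id=6) has no partner → excluded.
- l (stu_id=6) has no partner → excluded.
- l (stu_id=5) has no partner → excluded.
Total: 1 rows.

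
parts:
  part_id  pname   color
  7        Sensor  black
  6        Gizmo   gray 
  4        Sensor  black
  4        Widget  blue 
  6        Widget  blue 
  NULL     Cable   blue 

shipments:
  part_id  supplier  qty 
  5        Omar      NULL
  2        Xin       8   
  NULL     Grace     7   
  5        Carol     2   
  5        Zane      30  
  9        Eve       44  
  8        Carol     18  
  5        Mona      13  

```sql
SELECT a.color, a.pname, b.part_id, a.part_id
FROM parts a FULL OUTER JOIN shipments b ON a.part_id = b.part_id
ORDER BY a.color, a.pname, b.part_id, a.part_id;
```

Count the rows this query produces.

FULL OUTER JOIN keeps every row from both sides; unmatched rows get NULL for the other side's columns.
Matching on a.part_id = b.part_id. A NULL in a compared column never satisfies the condition.
Matched pairs: 0; unmatched a rows kept: 6; unmatched b rows kept: 8.
Total: 0 matched + 14 padded = 14 rows.

14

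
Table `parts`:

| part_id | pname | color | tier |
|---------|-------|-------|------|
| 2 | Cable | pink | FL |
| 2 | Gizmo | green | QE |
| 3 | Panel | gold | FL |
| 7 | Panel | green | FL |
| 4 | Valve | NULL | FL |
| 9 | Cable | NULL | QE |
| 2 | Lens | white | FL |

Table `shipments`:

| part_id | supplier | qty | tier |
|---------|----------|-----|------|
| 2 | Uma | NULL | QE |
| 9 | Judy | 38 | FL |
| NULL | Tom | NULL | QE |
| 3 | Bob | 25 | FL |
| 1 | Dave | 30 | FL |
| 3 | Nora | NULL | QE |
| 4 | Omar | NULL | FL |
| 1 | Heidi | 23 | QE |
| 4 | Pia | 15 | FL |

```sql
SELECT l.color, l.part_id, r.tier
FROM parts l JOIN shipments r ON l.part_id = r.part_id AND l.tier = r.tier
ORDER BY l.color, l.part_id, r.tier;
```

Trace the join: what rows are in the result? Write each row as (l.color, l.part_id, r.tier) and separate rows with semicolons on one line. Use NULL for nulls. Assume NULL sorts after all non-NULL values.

(gold, 3, FL); (green, 2, QE); (NULL, 4, FL); (NULL, 4, FL)

INNER JOIN keeps only pairs where the ON condition holds.
Matching on l.part_id = r.part_id AND l.tier = r.tier. A NULL in a compared column never satisfies the condition.
- part_id=2, tier=FL: no matching r row, dropped.
- part_id=2, tier=QE: 1 matching r row(s), so 1 row(s) emitted.
- part_id=3, tier=FL: 1 matching r row(s), so 1 row(s) emitted.
- part_id=7, tier=FL: no matching r row, dropped.
- part_id=4, tier=FL: 2 matching r row(s), so 2 row(s) emitted.
- part_id=9, tier=QE: no matching r row, dropped.
- part_id=2, tier=FL: no matching r row, dropped.
After projecting and ordering:
l.color | l.part_id | r.tier
gold | 3 | FL
green | 2 | QE
NULL | 4 | FL
NULL | 4 | FL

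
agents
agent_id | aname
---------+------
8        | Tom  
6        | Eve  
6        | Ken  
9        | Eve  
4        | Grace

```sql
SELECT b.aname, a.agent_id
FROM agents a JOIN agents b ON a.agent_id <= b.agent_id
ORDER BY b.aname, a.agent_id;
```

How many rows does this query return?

16

INNER JOIN keeps only pairs where the ON condition holds.
Matching on a.agent_id <= b.agent_id.
Matched pairs: 16.
Total: 16 rows.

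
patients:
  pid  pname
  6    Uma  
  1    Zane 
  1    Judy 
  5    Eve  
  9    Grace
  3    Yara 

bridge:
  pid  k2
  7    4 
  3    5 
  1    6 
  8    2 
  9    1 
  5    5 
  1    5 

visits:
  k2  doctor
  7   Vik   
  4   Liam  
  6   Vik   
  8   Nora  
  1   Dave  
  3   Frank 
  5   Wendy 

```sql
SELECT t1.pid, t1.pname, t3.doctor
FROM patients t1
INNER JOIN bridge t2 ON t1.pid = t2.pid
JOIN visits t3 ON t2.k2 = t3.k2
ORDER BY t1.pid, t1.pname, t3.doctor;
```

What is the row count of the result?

Evaluate left to right. First `patients t1 INNER JOIN bridge t2` on pid: 7 row(s).
Then INNER JOIN `visits t3` on k2: keep only rows whose t2.k2 appears in t3.
Result: 7 row(s).

7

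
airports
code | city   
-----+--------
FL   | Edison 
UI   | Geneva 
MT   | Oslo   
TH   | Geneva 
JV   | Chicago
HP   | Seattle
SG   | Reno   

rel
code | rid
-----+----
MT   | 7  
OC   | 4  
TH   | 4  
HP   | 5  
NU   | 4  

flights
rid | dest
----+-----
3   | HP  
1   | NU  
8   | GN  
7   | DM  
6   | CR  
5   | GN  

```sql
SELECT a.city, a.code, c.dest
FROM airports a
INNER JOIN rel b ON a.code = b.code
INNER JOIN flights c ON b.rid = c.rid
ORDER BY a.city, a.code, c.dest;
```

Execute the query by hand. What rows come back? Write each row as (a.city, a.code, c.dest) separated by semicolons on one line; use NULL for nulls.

(Oslo, MT, DM); (Seattle, HP, GN)

Evaluate left to right. First `airports a INNER JOIN rel b` on code: 3 row(s).
Then INNER JOIN `flights c` on rid: keep only rows whose b.rid appears in c.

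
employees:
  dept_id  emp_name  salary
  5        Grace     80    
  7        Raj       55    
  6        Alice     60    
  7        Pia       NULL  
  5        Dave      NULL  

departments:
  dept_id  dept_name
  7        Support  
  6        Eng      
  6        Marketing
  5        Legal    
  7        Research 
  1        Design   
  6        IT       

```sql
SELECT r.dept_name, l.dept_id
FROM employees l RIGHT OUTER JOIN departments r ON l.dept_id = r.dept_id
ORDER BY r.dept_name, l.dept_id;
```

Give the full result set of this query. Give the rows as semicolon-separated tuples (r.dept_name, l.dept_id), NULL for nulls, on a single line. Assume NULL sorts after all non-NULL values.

(Design, NULL); (Eng, 6); (IT, 6); (Legal, 5); (Legal, 5); (Marketing, 6); (Research, 7); (Research, 7); (Support, 7); (Support, 7)

RIGHT JOIN keeps every row from `departments`; unmatched rows get NULL for `employees`'s columns.
Matching on l.dept_id = r.dept_id.
- l row (dept_id=5): matches 1 r row(s) → 1 output row(s).
- l row (dept_id=7): matches 2 r row(s) → 2 output row(s).
- l row (dept_id=6): matches 3 r row(s) → 3 output row(s).
- l row (dept_id=7): matches 2 r row(s) → 2 output row(s).
- l row (dept_id=5): matches 1 r row(s) → 1 output row(s).
- 1 row(s) from r found no l partner → padded with NULL.
After projecting and ordering:
r.dept_name | l.dept_id
Design | NULL
Eng | 6
IT | 6
Legal | 5
Legal | 5
Marketing | 6
Research | 7
Research | 7
Support | 7
Support | 7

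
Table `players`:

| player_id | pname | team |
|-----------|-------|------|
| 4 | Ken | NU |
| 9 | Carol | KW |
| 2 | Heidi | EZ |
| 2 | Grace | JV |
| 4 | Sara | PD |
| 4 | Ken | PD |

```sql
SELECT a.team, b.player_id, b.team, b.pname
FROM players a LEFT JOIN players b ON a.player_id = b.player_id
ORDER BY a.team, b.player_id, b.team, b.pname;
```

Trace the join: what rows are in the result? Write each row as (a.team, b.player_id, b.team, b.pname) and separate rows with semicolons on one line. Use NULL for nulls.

(EZ, 2, EZ, Heidi); (EZ, 2, JV, Grace); (JV, 2, EZ, Heidi); (JV, 2, JV, Grace); (KW, 9, KW, Carol); (NU, 4, NU, Ken); (NU, 4, PD, Ken); (NU, 4, PD, Sara); (PD, 4, NU, Ken); (PD, 4, NU, Ken); (PD, 4, PD, Ken); (PD, 4, PD, Ken); (PD, 4, PD, Sara); (PD, 4, PD, Sara)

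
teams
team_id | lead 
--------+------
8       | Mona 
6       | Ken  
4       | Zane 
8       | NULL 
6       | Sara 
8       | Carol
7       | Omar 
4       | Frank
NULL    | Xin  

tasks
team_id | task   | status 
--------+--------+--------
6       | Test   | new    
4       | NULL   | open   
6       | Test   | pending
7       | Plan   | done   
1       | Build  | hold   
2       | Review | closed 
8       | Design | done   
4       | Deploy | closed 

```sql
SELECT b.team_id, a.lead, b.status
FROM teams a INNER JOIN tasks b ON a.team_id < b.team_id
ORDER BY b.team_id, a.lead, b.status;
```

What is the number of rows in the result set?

13

INNER JOIN keeps only pairs where the ON condition holds.
Matching on a.team_id < b.team_id. A NULL in a compared column never satisfies the condition.
Matched pairs: 13.
Total: 13 rows.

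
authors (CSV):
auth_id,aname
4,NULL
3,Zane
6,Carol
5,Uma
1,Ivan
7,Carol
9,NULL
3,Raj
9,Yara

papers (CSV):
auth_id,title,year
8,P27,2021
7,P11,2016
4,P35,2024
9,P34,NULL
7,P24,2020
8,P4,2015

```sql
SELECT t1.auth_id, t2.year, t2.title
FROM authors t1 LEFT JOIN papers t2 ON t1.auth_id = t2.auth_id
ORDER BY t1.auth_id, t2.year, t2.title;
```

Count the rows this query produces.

10

LEFT JOIN keeps every row from `authors`; unmatched rows get NULL for `papers`'s columns.
Matching on t1.auth_id = t2.auth_id.
- auth_id=4: 1 matching t2 row(s), so 1 row(s) emitted.
- auth_id=3: no t2 row matches, row kept with t2 columns NULL.
- auth_id=6: no t2 row matches, row kept with t2 columns NULL.
- auth_id=5: no t2 row matches, row kept with t2 columns NULL.
- auth_id=1: no t2 row matches, row kept with t2 columns NULL.
- auth_id=7: 2 matching t2 row(s), so 2 row(s) emitted.
- auth_id=9: 1 matching t2 row(s), so 1 row(s) emitted.
- auth_id=3: no t2 row matches, row kept with t2 columns NULL.
- auth_id=9: 1 matching t2 row(s), so 1 row(s) emitted.
Total: 5 matched + 5 padded = 10 rows.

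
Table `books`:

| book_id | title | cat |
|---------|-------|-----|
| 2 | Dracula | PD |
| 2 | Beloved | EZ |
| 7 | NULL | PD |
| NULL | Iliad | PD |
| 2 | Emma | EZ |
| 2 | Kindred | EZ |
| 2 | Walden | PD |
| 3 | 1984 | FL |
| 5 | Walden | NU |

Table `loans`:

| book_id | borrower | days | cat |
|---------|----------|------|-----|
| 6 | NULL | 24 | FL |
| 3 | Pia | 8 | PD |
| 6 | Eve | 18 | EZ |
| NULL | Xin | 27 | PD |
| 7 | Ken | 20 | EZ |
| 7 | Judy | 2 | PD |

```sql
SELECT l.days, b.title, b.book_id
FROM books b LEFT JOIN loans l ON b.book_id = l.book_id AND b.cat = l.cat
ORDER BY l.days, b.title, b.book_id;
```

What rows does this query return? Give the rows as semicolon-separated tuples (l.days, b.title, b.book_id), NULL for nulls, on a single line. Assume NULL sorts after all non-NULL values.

LEFT JOIN keeps every row from `books`; unmatched rows get NULL for `loans`'s columns.
Matching on b.book_id = l.book_id AND b.cat = l.cat. A NULL in a compared column never satisfies the condition.
- b[0] book_id=2, cat=PD → no match; kept with NULLs on the l side.
- b[1] book_id=2, cat=EZ → no match; kept with NULLs on the l side.
- b[2] book_id=7, cat=PD → 1 match(es) in l → 1 row(s).
- b[3] book_id=NULL, cat=PD → no match; kept with NULLs on the l side.
- b[4] book_id=2, cat=EZ → no match; kept with NULLs on the l side.
- b[5] book_id=2, cat=EZ → no match; kept with NULLs on the l side.
- b[6] book_id=2, cat=PD → no match; kept with NULLs on the l side.
- b[7] book_id=3, cat=FL → no match; kept with NULLs on the l side.
- b[8] book_id=5, cat=NU → no match; kept with NULLs on the l side.
After projecting and ordering:
l.days | b.title | b.book_id
2 | NULL | 7
NULL | 1984 | 3
NULL | Beloved | 2
NULL | Dracula | 2
NULL | Emma | 2
NULL | Iliad | NULL
NULL | Kindred | 2
NULL | Walden | 2
NULL | Walden | 5

(2, NULL, 7); (NULL, 1984, 3); (NULL, Beloved, 2); (NULL, Dracula, 2); (NULL, Emma, 2); (NULL, Iliad, NULL); (NULL, Kindred, 2); (NULL, Walden, 2); (NULL, Walden, 5)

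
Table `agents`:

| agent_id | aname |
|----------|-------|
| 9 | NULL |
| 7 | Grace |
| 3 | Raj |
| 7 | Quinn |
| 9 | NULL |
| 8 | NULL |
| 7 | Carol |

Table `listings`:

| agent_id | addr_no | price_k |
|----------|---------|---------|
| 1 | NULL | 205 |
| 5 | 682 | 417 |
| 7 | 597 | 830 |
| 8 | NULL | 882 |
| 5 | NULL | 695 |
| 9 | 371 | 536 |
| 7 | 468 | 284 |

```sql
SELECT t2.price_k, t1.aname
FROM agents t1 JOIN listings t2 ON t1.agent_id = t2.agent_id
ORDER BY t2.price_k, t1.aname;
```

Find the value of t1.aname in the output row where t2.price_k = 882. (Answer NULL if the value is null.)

NULL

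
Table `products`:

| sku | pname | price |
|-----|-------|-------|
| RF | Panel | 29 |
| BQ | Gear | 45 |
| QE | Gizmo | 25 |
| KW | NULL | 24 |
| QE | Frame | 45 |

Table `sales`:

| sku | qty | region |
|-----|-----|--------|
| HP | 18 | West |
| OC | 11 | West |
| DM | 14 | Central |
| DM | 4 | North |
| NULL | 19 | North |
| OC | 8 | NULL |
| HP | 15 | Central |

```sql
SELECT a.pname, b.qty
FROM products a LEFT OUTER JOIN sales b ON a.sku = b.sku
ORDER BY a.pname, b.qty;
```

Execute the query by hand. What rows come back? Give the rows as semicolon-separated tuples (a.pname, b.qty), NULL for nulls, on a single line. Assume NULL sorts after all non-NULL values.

LEFT JOIN keeps every row from `products`; unmatched rows get NULL for `sales`'s columns.
Matching on a.sku = b.sku. A NULL in a compared column never satisfies the condition.
Matched pairs: 0; unmatched a rows kept: 5.

(Frame, NULL); (Gear, NULL); (Gizmo, NULL); (Panel, NULL); (NULL, NULL)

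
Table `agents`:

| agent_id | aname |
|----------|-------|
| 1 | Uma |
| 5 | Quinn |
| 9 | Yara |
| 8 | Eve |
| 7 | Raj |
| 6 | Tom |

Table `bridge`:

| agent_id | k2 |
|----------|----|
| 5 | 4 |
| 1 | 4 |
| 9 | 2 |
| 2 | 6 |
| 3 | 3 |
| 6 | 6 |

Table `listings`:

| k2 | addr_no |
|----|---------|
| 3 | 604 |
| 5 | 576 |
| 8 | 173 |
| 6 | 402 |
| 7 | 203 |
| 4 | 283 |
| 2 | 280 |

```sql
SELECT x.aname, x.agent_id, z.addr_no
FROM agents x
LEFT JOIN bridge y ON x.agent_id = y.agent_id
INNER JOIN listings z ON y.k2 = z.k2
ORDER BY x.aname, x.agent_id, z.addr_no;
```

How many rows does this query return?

4

Evaluate left to right. First `agents x LEFT JOIN bridge y` on agent_id: 6 row(s).
Then INNER JOIN `listings z` on k2: keep only rows whose y.k2 appears in z.
Result: 4 row(s).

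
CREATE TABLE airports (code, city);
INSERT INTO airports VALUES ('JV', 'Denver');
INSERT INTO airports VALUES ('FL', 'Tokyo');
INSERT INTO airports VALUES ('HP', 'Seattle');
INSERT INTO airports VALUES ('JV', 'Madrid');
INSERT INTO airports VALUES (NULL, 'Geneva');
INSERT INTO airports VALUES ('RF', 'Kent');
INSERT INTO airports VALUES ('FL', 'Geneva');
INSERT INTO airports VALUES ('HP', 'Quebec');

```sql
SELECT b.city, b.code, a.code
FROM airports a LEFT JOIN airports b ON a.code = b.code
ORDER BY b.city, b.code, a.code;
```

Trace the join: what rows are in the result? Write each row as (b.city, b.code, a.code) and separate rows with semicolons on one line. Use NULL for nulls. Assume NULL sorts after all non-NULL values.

LEFT JOIN keeps every row from `airports a`; unmatched rows get NULL for `airports b`'s columns.
Matching on a.code = b.code. A NULL in a compared column never satisfies the condition.
- a (code=JV) pairs with 2 row(s) of b.
- a (code=FL) pairs with 2 row(s) of b.
- a (code=HP) pairs with 2 row(s) of b.
- a (code=JV) pairs with 2 row(s) of b.
- a (code=NULL) has no partner → padded with NULL.
- a (code=RF) pairs with 1 row(s) of b.
- a (code=FL) pairs with 2 row(s) of b.
- a (code=HP) pairs with 2 row(s) of b.

(Denver, JV, JV); (Denver, JV, JV); (Geneva, FL, FL); (Geneva, FL, FL); (Kent, RF, RF); (Madrid, JV, JV); (Madrid, JV, JV); (Quebec, HP, HP); (Quebec, HP, HP); (Seattle, HP, HP); (Seattle, HP, HP); (Tokyo, FL, FL); (Tokyo, FL, FL); (NULL, NULL, NULL)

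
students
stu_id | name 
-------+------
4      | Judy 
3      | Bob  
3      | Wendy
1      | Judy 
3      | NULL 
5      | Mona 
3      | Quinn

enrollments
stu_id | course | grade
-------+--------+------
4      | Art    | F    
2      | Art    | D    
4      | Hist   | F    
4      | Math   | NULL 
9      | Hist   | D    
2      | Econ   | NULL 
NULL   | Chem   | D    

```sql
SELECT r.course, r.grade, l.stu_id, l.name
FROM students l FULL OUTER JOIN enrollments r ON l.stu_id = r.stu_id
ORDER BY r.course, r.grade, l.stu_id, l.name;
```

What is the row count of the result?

FULL OUTER JOIN keeps every row from both sides; unmatched rows get NULL for the other side's columns.
Matching on l.stu_id = r.stu_id. A NULL in a compared column never satisfies the condition.
Matched pairs: 3; unmatched l rows kept: 6; unmatched r rows kept: 4.
Total: 3 matched + 10 padded = 13 rows.

13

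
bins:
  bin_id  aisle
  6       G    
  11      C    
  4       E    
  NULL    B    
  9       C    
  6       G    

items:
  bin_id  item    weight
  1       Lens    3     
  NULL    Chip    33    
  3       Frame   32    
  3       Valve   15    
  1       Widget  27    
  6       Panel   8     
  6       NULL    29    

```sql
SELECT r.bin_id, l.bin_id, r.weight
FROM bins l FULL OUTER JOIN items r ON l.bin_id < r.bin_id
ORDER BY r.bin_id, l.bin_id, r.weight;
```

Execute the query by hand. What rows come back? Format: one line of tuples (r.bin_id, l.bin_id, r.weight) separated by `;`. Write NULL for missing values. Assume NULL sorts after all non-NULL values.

(1, NULL, 3); (1, NULL, 27); (3, NULL, 15); (3, NULL, 32); (6, 4, 8); (6, 4, 29); (NULL, 6, NULL); (NULL, 6, NULL); (NULL, 9, NULL); (NULL, 11, NULL); (NULL, NULL, 33); (NULL, NULL, NULL)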